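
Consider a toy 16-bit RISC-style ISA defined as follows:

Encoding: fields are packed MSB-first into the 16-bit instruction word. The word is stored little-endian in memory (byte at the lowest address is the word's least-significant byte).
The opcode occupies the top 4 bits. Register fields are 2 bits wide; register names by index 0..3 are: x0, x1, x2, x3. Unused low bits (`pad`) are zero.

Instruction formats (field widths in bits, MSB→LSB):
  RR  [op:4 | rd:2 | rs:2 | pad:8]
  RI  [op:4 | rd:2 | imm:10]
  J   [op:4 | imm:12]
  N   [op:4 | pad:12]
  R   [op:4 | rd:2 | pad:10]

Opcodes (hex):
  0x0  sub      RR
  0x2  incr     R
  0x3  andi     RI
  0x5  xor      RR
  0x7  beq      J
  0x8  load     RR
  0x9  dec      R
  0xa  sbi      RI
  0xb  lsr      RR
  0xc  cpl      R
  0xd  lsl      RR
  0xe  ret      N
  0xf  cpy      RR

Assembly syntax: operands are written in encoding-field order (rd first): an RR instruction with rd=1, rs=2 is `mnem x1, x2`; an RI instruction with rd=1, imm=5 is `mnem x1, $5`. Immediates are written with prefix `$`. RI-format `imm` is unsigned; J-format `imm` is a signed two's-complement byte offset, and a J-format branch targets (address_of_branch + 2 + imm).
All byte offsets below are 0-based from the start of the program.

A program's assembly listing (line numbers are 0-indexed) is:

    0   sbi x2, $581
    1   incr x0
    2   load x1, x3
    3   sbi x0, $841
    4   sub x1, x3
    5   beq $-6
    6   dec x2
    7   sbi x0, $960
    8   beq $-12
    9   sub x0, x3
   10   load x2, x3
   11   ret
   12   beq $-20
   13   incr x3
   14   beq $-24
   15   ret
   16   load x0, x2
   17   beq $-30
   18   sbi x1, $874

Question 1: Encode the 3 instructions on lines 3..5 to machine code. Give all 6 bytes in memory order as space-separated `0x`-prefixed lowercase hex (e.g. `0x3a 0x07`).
L3: sbi op=0xa:4|rd=0:2|imm=841:10 ⇒ 0xa349 ⇒ little 49 a3
L4: sub op=0x0:4|rd=1:2|rs=3:2|pad=0:8 ⇒ 0x0700 ⇒ little 00 07
L5: beq op=0x7:4|imm=-6:12 ⇒ 0x7ffa ⇒ little fa 7f

0x49 0xa3 0x00 0x07 0xfa 0x7f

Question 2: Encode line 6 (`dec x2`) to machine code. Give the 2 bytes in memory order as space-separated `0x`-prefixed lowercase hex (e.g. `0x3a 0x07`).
L6: dec op=0x9:4|rd=2:2|pad=0:10 ⇒ 0x9800 ⇒ little 00 98

0x00 0x98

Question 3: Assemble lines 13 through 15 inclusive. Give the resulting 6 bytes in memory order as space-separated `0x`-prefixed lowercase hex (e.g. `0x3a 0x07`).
0x00 0x2c 0xe8 0x7f 0x00 0xe0

L13: incr op=0x2:4|rd=3:2|pad=0:10 ⇒ 0x2c00 ⇒ little 00 2c
L14: beq op=0x7:4|imm=-24:12 ⇒ 0x7fe8 ⇒ little e8 7f
L15: ret op=0xe:4|pad=0:12 ⇒ 0xe000 ⇒ little 00 e0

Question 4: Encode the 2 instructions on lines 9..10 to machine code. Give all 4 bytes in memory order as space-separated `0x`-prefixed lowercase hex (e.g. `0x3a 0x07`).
0x00 0x03 0x00 0x8b

line 9 (sub): pack op=0x0:4|rd=0:2|rs=3:2|pad=0:8 = 0x0300; little→ 00 03
line 10 (load): pack op=0x8:4|rd=2:2|rs=3:2|pad=0:8 = 0x8b00; little→ 00 8b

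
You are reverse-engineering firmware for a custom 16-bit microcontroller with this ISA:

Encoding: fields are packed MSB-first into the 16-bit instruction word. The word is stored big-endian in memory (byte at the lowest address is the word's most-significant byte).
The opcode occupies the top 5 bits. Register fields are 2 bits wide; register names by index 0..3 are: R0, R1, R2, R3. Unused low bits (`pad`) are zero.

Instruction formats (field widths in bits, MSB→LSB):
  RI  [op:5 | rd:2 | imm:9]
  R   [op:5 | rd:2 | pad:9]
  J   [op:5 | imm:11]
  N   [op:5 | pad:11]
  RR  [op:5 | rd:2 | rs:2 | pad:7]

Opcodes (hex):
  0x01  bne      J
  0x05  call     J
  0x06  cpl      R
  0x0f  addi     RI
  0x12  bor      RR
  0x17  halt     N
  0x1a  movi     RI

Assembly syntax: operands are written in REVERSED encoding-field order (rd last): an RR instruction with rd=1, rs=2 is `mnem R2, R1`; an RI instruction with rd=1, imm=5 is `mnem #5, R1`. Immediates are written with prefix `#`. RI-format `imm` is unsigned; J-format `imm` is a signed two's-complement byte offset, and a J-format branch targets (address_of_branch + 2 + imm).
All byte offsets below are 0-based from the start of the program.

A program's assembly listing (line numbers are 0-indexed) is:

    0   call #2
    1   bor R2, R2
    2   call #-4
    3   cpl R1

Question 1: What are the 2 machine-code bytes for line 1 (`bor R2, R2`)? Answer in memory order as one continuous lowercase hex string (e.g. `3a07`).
1. bor fields op=0x12:5|rd=2:2|rs=2:2|pad=0:7 → word 9500h → 95 00

9500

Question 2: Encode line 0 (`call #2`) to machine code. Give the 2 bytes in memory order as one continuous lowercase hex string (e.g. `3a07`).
2802

line 0 (call): pack op=0x5:5|imm=2:11 = 0x2802; big→ 28 02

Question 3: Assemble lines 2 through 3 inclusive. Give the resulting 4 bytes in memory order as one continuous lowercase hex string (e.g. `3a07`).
2. call fields op=0x5:5|imm=-4:11 → word 2ffch → 2f fc
3. cpl fields op=0x6:5|rd=1:2|pad=0:9 → word 3200h → 32 00

2ffc3200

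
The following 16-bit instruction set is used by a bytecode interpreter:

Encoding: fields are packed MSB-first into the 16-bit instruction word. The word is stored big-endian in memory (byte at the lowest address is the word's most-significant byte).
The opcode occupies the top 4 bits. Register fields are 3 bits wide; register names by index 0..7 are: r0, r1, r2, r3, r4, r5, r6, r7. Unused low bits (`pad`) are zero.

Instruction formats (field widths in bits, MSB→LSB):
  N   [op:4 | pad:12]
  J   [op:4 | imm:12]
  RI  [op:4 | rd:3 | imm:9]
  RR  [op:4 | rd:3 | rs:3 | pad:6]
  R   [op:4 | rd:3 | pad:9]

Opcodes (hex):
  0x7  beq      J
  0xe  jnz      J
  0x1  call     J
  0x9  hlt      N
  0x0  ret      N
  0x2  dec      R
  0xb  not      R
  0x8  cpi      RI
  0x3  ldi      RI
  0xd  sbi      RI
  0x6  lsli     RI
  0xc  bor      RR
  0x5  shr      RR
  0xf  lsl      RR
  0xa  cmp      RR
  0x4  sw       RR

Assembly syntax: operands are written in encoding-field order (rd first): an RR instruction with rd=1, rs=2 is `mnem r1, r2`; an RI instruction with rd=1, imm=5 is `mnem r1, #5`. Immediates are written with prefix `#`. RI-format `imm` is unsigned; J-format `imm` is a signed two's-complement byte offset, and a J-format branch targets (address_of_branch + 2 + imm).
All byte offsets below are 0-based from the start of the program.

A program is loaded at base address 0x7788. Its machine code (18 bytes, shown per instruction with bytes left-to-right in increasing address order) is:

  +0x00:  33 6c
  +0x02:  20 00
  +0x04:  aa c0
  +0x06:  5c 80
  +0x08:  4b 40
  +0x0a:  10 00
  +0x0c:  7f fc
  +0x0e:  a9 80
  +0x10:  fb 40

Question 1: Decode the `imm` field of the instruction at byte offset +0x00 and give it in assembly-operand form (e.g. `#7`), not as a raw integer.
off 0x00: read 33 6c as big → 0x336c
  top 4b → 0x3 → ldi [RI]
  rd@[11:9]=0x1 ⇒ r1
  imm@[8:0]=0x16c ⇒ #364

#364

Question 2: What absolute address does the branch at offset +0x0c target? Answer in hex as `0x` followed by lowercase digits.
[0c] 7f fc → 0x7ffc
  op=0x7ffc>>12=0x7 ⇒ beq (J)
  imm: (w>>0)&0xfff=0xffc (s12→-4) → #-4
  target = base 0x7788 + off 0x0c + 2 + imm -4 = 0x7792

0x7792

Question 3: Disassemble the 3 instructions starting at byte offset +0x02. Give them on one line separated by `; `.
dec r0; cmp r5, r3; shr r6, r2

+0x02: 20 00 ⇒ word 0x2000 (big)
  top 4b → 0x2 → dec [R]
  rd@[11:9]=0x0 ⇒ r0
+0x04: aa c0 ⇒ word 0xaac0 (big)
  top 4b → 0xa → cmp [RR]
  rd@[11:9]=0x5 ⇒ r5
  rs@[8:6]=0x3 ⇒ r3
+0x06: 5c 80 ⇒ word 0x5c80 (big)
  top 4b → 0x5 → shr [RR]
  rd@[11:9]=0x6 ⇒ r6
  rs@[8:6]=0x2 ⇒ r2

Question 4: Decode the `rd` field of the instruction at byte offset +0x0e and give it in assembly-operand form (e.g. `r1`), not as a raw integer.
off 0x0e: read a9 80 as big → 0xa980
  op=0xa980>>12=0xa ⇒ cmp (RR)
  rd: (w>>9)&0x7=0x4 → r4
  rs: (w>>6)&0x7=0x6 → r6

r4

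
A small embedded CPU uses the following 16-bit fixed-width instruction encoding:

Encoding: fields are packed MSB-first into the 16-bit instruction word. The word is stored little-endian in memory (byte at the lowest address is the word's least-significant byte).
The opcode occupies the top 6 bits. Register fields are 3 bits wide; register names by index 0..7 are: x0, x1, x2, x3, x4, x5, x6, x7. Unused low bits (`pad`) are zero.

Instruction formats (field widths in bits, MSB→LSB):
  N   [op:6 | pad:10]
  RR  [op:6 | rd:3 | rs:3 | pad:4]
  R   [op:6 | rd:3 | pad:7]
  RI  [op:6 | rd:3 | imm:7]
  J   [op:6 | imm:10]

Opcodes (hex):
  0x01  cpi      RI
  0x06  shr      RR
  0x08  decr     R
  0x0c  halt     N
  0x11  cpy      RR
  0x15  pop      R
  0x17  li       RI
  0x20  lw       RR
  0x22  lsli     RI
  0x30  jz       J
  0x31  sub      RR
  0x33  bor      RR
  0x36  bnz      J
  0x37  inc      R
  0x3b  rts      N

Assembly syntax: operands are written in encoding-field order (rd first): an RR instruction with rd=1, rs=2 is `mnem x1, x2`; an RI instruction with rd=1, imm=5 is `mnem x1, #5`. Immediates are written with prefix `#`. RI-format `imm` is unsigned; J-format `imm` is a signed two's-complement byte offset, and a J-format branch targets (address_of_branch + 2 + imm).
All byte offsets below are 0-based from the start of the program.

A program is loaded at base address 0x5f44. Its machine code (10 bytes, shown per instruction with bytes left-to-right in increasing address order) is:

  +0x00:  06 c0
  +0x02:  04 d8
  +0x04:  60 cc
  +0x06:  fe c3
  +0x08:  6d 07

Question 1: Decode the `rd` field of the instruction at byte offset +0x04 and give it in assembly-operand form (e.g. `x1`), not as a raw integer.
@+04  little-endian(60 cc) = 0xcc60
  op=0xcc60>>10=0x33 ⇒ bor (RR)
  rd@[9:7]=0x0 ⇒ x0
  rs@[6:4]=0x6 ⇒ x6

x0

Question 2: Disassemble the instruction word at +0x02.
off 0x02: read 04 d8 as little → 0xd804
  top 6b → 0x36 → bnz [J]
  imm: (w>>0)&0x3ff=0x4 → #4

bnz #4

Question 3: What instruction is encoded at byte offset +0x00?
jz #6

@+00  little-endian(06 c0) = 0xc006
  top 6b → 0x30 → jz [J]
  imm@[9:0]=0x6 ⇒ #6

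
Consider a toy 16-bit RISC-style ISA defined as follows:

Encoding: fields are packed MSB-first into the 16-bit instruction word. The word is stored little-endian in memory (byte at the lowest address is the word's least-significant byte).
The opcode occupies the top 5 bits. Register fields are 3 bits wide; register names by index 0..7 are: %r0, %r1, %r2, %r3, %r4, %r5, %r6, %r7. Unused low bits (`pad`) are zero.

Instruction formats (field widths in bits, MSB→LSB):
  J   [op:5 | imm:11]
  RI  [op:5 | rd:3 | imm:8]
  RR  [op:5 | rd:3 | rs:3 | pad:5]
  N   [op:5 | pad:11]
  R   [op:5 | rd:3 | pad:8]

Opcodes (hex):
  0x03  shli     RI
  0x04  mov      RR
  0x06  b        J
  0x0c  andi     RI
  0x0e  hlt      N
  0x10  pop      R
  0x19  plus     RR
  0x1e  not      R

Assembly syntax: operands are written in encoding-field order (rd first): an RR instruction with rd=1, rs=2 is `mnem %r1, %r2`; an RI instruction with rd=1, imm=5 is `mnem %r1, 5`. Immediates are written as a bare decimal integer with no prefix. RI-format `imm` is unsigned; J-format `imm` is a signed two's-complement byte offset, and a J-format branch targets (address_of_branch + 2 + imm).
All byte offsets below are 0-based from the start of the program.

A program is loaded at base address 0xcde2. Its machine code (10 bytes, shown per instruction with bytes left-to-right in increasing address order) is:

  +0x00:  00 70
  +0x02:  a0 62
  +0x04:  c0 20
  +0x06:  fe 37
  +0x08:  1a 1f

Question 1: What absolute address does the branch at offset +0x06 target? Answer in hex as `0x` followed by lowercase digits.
0xcde8

@+06  little-endian(fe 37) = 0x37fe
  op=0x37fe>>11=0x6 ⇒ b (J)
  imm@[10:0]=0x7fe (s11→-2) ⇒ -2
  target = base 0xcde2 + off 0x06 + 2 + imm -2 = 0xcde8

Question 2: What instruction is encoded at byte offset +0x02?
andi %r2, 160

[02] a0 62 → 0x62a0
  op=0x62a0>>11=0xc ⇒ andi (RI)
  [10:8] rd=2 = %r2
  [7:0] imm=160 = 160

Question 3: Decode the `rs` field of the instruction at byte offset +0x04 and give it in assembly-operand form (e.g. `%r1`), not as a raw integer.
[04] c0 20 → 0x20c0
  top 5b → 0x4 → mov [RR]
  [10:8] rd=0 = %r0
  [7:5] rs=6 = %r6

%r6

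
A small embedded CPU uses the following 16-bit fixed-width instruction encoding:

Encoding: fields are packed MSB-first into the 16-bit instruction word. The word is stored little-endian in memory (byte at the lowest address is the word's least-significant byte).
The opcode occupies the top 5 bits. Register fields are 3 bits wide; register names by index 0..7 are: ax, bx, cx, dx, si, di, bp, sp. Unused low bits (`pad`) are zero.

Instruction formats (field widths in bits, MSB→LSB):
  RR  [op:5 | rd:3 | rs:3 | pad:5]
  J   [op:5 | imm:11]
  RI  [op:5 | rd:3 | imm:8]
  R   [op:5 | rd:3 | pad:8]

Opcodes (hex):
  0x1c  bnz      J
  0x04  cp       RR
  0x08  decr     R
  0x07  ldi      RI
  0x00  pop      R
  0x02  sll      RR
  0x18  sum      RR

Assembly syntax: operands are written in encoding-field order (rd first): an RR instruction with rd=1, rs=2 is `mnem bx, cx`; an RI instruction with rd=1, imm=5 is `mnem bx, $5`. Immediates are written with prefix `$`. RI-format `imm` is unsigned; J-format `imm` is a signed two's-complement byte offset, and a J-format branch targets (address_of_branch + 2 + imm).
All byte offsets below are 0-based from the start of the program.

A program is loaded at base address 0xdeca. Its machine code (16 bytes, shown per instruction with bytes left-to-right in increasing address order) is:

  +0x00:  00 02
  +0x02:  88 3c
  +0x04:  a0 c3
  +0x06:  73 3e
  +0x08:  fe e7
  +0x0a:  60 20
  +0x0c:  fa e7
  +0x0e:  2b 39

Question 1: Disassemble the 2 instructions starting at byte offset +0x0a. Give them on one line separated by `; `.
cp ax, dx; bnz $-6

+0x0a: 60 20 ⇒ word 0x2060 (little)
  op=0x2060>>11=0x4 ⇒ cp (RR)
  rd: (w>>8)&0x7=0x0 → ax
  rs: (w>>5)&0x7=0x3 → dx
+0x0c: fa e7 ⇒ word 0xe7fa (little)
  op=0xe7fa>>11=0x1c ⇒ bnz (J)
  imm: (w>>0)&0x7ff=0x7fa (s11→-6) → $-6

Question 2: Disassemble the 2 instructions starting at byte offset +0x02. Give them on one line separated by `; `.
off 0x02: read 88 3c as little → 0x3c88
  op=0x3c88>>11=0x7 ⇒ ldi (RI)
  [10:8] rd=4 = si
  [7:0] imm=136 = $136
off 0x04: read a0 c3 as little → 0xc3a0
  op=0xc3a0>>11=0x18 ⇒ sum (RR)
  [10:8] rd=3 = dx
  [7:5] rs=5 = di

ldi si, $136; sum dx, di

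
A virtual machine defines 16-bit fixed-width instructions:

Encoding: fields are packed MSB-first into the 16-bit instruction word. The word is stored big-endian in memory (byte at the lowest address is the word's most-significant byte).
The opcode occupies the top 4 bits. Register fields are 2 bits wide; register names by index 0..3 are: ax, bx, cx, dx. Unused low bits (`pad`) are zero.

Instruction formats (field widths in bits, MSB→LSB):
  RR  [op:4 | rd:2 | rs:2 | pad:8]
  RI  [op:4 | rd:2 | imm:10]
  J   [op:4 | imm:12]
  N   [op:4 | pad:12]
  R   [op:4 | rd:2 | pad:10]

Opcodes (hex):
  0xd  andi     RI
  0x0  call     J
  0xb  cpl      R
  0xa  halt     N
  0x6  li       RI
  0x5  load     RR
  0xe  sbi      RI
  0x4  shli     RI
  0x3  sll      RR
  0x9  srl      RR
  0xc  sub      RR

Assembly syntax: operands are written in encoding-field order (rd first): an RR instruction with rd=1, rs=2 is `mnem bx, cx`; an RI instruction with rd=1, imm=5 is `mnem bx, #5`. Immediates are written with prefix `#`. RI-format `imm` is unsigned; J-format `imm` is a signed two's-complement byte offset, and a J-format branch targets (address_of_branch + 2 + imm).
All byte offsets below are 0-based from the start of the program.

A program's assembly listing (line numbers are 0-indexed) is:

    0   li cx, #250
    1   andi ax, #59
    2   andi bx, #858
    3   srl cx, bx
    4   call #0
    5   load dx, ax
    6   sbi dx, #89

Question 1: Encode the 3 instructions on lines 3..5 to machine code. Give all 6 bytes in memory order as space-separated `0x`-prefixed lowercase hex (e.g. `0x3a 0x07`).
line 3 (srl): pack op=0x9:4|rd=2:2|rs=1:2|pad=0:8 = 0x9900; big→ 99 00
line 4 (call): pack op=0x0:4|imm=0:12 = 0x0000; big→ 00 00
line 5 (load): pack op=0x5:4|rd=3:2|rs=0:2|pad=0:8 = 0x5c00; big→ 5c 00

0x99 0x00 0x00 0x00 0x5c 0x00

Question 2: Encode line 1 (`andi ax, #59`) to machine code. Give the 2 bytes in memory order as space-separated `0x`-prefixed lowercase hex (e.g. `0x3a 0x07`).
line 1 (andi): pack op=0xd:4|rd=0:2|imm=59:10 = 0xd03b; big→ d0 3b

0xd0 0x3b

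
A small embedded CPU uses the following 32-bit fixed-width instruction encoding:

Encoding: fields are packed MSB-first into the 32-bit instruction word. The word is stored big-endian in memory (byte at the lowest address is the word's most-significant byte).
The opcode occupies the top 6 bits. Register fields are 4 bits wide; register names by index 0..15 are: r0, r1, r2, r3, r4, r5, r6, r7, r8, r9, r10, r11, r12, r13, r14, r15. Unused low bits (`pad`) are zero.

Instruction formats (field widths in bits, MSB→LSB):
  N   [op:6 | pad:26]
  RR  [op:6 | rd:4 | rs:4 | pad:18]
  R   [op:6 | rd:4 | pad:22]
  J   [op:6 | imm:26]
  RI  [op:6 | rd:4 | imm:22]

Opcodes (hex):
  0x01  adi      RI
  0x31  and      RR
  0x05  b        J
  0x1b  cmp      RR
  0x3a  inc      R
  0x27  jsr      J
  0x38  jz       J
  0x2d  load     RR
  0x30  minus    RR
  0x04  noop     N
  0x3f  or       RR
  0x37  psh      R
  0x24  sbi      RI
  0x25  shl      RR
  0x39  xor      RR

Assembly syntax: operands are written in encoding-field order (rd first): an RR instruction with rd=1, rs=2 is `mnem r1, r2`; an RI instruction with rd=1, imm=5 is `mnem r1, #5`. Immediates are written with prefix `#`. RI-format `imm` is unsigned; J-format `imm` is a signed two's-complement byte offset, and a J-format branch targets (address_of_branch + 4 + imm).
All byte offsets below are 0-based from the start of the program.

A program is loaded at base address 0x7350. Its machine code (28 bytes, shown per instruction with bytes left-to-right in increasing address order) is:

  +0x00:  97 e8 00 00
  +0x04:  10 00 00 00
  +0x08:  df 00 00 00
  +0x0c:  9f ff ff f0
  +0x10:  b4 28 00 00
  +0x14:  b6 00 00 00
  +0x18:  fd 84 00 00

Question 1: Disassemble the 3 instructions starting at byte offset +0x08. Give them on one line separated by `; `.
psh r12; jsr #-16; load r0, r10

@+08  big-endian(df 00 00 00) = 0xdf000000
  op=0xdf000000>>26=0x37 ⇒ psh (R)
  [25:22] rd=12 = r12
@+0c  big-endian(9f ff ff f0) = 0x9ffffff0
  op=0x9ffffff0>>26=0x27 ⇒ jsr (J)
  [25:0] imm=67108848 (s26→-16) = #-16
@+10  big-endian(b4 28 00 00) = 0xb4280000
  op=0xb4280000>>26=0x2d ⇒ load (RR)
  [25:22] rd=0 = r0
  [21:18] rs=10 = r10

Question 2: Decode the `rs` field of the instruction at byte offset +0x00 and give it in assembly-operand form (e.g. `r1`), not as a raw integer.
r10

+0x00: 97 e8 00 00 ⇒ word 0x97e80000 (big)
  opcode bits[31:26]=0x25: shl/RR
  rd@[25:22]=0xf ⇒ r15
  rs@[21:18]=0xa ⇒ r10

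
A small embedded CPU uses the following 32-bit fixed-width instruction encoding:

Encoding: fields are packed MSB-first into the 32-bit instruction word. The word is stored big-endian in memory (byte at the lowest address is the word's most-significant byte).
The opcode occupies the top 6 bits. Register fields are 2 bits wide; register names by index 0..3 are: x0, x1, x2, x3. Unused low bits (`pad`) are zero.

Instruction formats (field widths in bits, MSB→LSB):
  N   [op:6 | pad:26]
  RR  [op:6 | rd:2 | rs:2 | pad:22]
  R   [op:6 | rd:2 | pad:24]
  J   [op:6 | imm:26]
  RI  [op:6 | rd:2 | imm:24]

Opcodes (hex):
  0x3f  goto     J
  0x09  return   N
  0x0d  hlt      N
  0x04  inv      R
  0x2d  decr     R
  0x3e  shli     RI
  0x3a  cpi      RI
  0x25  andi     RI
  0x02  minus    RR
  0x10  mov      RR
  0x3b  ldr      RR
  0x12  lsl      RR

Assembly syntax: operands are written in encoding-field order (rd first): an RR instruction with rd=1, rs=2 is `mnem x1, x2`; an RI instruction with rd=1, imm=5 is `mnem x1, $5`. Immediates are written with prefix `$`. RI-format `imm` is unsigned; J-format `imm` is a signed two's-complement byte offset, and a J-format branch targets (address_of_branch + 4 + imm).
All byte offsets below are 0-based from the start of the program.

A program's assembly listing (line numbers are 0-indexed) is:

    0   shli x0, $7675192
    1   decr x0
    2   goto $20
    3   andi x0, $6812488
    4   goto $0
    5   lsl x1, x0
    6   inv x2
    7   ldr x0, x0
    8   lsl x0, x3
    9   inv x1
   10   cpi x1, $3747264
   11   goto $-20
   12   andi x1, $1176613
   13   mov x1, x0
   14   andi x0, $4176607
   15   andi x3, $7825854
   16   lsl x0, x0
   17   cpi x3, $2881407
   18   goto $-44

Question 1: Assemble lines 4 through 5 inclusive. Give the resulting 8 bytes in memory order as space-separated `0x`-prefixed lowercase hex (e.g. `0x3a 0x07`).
L4: goto op=0x3f:6|imm=0:26 ⇒ 0xfc000000 ⇒ big fc 00 00 00
L5: lsl op=0x12:6|rd=1:2|rs=0:2|pad=0:22 ⇒ 0x49000000 ⇒ big 49 00 00 00

0xfc 0x00 0x00 0x00 0x49 0x00 0x00 0x00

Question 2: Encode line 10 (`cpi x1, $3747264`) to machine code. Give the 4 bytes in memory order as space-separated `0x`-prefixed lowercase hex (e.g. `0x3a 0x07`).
L10: cpi op=0x3a:6|rd=1:2|imm=3747264:24 ⇒ 0xe9392dc0 ⇒ big e9 39 2d c0

0xe9 0x39 0x2d 0xc0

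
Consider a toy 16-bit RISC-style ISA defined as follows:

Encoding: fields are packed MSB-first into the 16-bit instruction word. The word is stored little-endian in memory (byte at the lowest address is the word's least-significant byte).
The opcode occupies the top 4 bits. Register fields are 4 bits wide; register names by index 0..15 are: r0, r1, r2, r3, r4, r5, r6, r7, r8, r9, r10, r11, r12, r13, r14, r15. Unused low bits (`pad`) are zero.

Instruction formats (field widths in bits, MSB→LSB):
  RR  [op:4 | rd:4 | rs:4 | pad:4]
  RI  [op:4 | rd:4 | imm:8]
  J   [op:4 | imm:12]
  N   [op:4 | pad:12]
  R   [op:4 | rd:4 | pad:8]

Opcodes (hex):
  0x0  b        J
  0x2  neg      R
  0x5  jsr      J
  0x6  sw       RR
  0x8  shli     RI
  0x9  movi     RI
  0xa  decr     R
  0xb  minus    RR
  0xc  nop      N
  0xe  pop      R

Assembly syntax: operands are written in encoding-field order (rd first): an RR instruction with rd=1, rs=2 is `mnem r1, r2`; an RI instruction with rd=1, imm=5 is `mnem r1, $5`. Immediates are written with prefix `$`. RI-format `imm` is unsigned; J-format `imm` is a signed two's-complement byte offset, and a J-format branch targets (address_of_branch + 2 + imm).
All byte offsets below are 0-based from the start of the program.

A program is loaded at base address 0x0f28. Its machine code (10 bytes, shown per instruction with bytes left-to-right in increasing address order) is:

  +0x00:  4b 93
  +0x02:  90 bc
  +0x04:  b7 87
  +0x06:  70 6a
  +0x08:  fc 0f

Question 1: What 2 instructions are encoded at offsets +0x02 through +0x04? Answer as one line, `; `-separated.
minus r12, r9; shli r7, $183

@+02  little-endian(90 bc) = 0xbc90
  op=0xbc90>>12=0xb ⇒ minus (RR)
  rd: (w>>8)&0xf=0xc → r12
  rs: (w>>4)&0xf=0x9 → r9
@+04  little-endian(b7 87) = 0x87b7
  op=0x87b7>>12=0x8 ⇒ shli (RI)
  rd: (w>>8)&0xf=0x7 → r7
  imm: (w>>0)&0xff=0xb7 → $183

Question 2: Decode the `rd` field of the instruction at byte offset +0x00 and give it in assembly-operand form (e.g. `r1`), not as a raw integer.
@+00  little-endian(4b 93) = 0x934b
  top 4b → 0x9 → movi [RI]
  [11:8] rd=3 = r3
  [7:0] imm=75 = $75

r3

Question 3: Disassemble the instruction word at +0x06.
sw r10, r7

@+06  little-endian(70 6a) = 0x6a70
  opcode bits[15:12]=0x6: sw/RR
  rd: (w>>8)&0xf=0xa → r10
  rs: (w>>4)&0xf=0x7 → r7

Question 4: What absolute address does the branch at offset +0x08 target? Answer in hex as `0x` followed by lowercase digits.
0x0f2e

+0x08: fc 0f ⇒ word 0x0ffc (little)
  opcode bits[15:12]=0x0: b/J
  imm@[11:0]=0xffc (s12→-4) ⇒ $-4
  target = base 0x0f28 + off 0x08 + 2 + imm -4 = 0x0f2e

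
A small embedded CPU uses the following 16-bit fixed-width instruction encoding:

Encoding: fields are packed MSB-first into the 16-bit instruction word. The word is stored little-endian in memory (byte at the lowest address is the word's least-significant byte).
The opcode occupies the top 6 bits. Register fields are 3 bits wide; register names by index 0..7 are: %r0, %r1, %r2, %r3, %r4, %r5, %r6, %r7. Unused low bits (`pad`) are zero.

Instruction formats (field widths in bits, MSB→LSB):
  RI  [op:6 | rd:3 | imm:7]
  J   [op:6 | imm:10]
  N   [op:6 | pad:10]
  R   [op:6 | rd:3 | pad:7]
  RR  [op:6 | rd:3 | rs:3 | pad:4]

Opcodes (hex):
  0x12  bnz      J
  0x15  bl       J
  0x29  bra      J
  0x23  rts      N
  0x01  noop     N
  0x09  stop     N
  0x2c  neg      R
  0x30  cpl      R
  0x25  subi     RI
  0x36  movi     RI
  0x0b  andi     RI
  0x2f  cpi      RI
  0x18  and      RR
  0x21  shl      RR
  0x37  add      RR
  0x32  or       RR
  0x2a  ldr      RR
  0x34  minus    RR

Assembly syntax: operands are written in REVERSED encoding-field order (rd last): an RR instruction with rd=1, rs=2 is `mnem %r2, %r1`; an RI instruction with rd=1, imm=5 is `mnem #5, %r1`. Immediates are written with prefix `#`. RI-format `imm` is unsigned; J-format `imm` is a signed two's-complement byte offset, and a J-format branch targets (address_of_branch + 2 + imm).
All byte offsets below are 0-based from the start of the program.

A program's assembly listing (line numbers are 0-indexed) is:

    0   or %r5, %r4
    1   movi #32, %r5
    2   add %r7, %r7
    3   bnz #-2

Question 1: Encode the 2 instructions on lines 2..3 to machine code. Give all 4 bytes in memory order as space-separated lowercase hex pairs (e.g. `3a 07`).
f0 df fe 4b

line 2 (add): pack op=0x37:6|rd=7:3|rs=7:3|pad=0:4 = 0xdff0; little→ f0 df
line 3 (bnz): pack op=0x12:6|imm=-2:10 = 0x4bfe; little→ fe 4b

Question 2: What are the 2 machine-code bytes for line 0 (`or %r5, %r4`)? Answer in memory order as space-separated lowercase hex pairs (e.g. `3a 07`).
50 ca

0. or fields op=0x32:6|rd=4:3|rs=5:3|pad=0:4 → word ca50h → 50 ca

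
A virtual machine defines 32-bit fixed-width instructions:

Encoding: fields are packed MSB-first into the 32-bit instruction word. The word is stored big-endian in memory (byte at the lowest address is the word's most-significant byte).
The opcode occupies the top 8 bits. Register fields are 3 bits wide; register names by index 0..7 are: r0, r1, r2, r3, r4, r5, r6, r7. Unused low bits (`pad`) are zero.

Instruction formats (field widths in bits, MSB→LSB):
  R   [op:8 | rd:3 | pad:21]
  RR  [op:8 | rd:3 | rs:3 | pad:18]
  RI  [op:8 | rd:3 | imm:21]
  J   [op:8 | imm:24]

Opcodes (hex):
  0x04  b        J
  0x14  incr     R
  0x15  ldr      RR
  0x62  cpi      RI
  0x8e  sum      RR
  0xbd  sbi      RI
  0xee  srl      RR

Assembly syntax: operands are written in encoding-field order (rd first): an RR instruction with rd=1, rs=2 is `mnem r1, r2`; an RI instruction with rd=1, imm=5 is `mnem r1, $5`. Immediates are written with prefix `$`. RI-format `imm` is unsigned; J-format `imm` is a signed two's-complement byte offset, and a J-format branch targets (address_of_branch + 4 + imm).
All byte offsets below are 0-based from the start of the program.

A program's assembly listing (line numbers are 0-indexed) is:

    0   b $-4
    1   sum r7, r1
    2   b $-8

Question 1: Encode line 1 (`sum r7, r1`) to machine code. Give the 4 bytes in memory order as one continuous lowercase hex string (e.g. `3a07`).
line 1 (sum): pack op=0x8e:8|rd=7:3|rs=1:3|pad=0:18 = 0x8ee40000; big→ 8e e4 00 00

8ee40000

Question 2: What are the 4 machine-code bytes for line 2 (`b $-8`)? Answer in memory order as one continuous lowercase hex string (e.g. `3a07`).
04fffff8

line 2 (b): pack op=0x4:8|imm=-8:24 = 0x04fffff8; big→ 04 ff ff f8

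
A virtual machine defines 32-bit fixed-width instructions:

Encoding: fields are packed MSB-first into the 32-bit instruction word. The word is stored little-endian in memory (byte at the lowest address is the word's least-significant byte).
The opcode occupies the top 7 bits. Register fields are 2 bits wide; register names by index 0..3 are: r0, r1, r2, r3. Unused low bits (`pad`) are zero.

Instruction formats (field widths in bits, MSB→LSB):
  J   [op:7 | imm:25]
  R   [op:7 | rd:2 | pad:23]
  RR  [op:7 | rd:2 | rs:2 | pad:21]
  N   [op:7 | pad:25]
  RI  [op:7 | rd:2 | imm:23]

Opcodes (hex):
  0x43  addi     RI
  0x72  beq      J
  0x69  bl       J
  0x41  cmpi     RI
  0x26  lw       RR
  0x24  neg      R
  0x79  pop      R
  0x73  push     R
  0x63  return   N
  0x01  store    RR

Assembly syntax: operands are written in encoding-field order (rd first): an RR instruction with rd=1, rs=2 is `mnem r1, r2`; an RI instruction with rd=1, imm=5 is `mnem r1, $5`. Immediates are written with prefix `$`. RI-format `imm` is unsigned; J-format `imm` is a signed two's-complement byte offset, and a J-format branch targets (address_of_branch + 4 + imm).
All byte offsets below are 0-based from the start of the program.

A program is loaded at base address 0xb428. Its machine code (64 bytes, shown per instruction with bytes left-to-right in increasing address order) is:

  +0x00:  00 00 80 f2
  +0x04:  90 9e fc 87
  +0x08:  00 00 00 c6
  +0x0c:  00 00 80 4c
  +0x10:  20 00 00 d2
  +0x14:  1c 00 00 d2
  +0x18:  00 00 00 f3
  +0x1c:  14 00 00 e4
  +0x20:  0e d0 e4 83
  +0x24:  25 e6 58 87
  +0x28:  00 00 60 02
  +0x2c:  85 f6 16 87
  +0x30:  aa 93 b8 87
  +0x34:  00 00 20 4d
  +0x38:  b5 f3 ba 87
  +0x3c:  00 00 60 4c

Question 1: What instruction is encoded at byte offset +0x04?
addi r3, $8167056

[04] 90 9e fc 87 → 0x87fc9e90
  op=0x87fc9e90>>25=0x43 ⇒ addi (RI)
  rd@[24:23]=0x3 ⇒ r3
  imm@[22:0]=0x7c9e90 ⇒ $8167056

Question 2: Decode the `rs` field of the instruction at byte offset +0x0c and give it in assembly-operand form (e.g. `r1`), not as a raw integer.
r0

off 0x0c: read 00 00 80 4c as little → 0x4c800000
  top 7b → 0x26 → lw [RR]
  [24:23] rd=1 = r1
  [22:21] rs=0 = r0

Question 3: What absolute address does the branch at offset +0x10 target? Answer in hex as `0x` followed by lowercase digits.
@+10  little-endian(20 00 00 d2) = 0xd2000020
  top 7b → 0x69 → bl [J]
  [24:0] imm=32 = $32
  target = base 0xb428 + off 0x10 + 4 + imm 32 = 0xb45c

0xb45c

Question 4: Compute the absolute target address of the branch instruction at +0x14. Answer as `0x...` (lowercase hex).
[14] 1c 00 00 d2 → 0xd200001c
  top 7b → 0x69 → bl [J]
  [24:0] imm=28 = $28
  target = base 0xb428 + off 0x14 + 4 + imm 28 = 0xb45c

0xb45c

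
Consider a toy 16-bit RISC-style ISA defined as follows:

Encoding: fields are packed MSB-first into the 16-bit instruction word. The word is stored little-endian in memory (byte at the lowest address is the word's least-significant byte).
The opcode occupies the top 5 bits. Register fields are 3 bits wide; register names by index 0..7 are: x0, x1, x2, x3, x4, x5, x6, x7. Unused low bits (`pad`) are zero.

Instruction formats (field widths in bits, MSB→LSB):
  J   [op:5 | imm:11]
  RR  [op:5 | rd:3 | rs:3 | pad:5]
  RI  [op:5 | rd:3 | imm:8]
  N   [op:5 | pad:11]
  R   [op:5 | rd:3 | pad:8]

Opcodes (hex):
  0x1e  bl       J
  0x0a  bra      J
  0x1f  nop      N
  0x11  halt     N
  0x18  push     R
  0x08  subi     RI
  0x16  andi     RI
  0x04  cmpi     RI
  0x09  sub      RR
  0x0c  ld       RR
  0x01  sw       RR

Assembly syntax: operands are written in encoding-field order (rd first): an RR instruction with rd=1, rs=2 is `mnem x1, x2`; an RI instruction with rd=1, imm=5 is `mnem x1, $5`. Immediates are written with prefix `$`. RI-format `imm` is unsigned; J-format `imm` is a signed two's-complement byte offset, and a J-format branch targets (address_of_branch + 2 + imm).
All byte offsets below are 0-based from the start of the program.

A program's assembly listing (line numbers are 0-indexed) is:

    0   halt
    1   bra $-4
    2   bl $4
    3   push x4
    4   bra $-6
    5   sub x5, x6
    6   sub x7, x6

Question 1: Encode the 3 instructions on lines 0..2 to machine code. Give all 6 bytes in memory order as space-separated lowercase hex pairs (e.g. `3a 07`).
L0: halt op=0x11:5|pad=0:11 ⇒ 0x8800 ⇒ little 00 88
L1: bra op=0xa:5|imm=-4:11 ⇒ 0x57fc ⇒ little fc 57
L2: bl op=0x1e:5|imm=4:11 ⇒ 0xf004 ⇒ little 04 f0

00 88 fc 57 04 f0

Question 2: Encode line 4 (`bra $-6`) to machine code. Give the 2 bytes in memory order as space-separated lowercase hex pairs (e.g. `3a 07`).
4. bra fields op=0xa:5|imm=-6:11 → word 57fah → fa 57

fa 57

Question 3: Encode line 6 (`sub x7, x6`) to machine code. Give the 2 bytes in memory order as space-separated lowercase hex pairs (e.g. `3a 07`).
L6: sub op=0x9:5|rd=7:3|rs=6:3|pad=0:5 ⇒ 0x4fc0 ⇒ little c0 4f

c0 4f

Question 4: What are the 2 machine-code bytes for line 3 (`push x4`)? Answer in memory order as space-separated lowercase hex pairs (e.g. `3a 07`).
00 c4

line 3 (push): pack op=0x18:5|rd=4:3|pad=0:8 = 0xc400; little→ 00 c4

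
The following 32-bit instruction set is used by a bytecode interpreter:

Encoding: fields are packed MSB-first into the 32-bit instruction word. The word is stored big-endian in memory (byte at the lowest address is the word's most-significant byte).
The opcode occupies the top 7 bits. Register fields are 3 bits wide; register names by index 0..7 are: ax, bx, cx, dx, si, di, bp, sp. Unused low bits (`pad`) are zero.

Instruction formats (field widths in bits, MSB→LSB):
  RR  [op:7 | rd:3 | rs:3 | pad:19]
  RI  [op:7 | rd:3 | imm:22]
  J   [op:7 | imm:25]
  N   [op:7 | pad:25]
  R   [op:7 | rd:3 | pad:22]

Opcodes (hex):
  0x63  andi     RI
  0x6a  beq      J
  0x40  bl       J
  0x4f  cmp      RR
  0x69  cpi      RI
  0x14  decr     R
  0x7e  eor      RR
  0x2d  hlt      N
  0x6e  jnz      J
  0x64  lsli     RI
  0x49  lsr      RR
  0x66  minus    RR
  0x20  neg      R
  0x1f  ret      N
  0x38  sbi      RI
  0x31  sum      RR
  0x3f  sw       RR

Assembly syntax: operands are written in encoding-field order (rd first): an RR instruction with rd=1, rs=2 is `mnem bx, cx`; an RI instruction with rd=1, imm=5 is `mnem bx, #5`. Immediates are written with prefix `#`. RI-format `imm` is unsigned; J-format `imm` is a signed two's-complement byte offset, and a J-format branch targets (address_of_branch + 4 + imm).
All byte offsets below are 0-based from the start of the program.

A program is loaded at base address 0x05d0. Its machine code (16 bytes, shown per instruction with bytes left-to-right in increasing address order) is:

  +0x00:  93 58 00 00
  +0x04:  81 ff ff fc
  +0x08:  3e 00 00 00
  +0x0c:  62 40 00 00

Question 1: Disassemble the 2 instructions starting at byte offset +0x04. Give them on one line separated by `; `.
bl #-4; ret

[04] 81 ff ff fc → 0x81fffffc
  opcode bits[31:25]=0x40: bl/J
  imm@[24:0]=0x1fffffc (s25→-4) ⇒ #-4
[08] 3e 00 00 00 → 0x3e000000
  opcode bits[31:25]=0x1f: ret/N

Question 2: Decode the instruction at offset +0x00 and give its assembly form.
lsr di, dx

[00] 93 58 00 00 → 0x93580000
  op=0x93580000>>25=0x49 ⇒ lsr (RR)
  [24:22] rd=5 = di
  [21:19] rs=3 = dx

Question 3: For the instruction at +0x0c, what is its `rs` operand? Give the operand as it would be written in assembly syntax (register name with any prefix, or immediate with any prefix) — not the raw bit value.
off 0x0c: read 62 40 00 00 as big → 0x62400000
  op=0x62400000>>25=0x31 ⇒ sum (RR)
  rd@[24:22]=0x1 ⇒ bx
  rs@[21:19]=0x0 ⇒ ax

ax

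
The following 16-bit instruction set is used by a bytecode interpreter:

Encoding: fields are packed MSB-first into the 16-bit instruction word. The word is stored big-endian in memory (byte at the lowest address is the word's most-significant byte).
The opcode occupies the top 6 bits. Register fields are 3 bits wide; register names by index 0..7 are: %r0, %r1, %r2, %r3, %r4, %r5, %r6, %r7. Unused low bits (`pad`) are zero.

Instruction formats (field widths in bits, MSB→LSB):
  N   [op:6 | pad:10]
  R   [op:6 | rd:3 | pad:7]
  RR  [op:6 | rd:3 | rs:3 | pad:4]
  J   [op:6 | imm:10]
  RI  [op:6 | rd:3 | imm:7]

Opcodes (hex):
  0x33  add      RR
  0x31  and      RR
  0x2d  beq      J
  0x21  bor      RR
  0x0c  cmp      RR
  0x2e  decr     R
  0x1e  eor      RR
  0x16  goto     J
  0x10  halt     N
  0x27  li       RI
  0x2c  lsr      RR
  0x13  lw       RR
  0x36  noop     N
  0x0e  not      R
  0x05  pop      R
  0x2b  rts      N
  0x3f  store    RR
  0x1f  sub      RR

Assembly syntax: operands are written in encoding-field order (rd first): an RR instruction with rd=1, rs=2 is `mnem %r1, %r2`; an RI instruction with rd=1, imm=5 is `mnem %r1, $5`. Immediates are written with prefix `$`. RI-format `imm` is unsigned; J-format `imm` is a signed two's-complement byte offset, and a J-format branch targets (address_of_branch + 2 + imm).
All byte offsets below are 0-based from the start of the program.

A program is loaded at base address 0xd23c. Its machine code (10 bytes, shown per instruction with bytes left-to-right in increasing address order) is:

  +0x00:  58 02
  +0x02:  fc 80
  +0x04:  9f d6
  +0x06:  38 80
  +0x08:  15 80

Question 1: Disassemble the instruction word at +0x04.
li %r7, $86

[04] 9f d6 → 0x9fd6
  op=0x9fd6>>10=0x27 ⇒ li (RI)
  rd: (w>>7)&0x7=0x7 → %r7
  imm: (w>>0)&0x7f=0x56 → $86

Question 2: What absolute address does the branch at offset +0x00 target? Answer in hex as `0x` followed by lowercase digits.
off 0x00: read 58 02 as big → 0x5802
  op=0x5802>>10=0x16 ⇒ goto (J)
  imm: (w>>0)&0x3ff=0x2 → $2
  target = base 0xd23c + off 0x00 + 2 + imm 2 = 0xd240

0xd240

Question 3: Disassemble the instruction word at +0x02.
[02] fc 80 → 0xfc80
  top 6b → 0x3f → store [RR]
  [9:7] rd=1 = %r1
  [6:4] rs=0 = %r0

store %r1, %r0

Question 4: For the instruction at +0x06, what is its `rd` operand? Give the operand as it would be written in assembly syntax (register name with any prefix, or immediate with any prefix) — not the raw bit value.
%r1

[06] 38 80 → 0x3880
  opcode bits[15:10]=0xe: not/R
  rd: (w>>7)&0x7=0x1 → %r1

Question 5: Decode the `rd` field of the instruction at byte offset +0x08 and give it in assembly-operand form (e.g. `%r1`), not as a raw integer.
@+08  big-endian(15 80) = 0x1580
  top 6b → 0x5 → pop [R]
  [9:7] rd=3 = %r3

%r3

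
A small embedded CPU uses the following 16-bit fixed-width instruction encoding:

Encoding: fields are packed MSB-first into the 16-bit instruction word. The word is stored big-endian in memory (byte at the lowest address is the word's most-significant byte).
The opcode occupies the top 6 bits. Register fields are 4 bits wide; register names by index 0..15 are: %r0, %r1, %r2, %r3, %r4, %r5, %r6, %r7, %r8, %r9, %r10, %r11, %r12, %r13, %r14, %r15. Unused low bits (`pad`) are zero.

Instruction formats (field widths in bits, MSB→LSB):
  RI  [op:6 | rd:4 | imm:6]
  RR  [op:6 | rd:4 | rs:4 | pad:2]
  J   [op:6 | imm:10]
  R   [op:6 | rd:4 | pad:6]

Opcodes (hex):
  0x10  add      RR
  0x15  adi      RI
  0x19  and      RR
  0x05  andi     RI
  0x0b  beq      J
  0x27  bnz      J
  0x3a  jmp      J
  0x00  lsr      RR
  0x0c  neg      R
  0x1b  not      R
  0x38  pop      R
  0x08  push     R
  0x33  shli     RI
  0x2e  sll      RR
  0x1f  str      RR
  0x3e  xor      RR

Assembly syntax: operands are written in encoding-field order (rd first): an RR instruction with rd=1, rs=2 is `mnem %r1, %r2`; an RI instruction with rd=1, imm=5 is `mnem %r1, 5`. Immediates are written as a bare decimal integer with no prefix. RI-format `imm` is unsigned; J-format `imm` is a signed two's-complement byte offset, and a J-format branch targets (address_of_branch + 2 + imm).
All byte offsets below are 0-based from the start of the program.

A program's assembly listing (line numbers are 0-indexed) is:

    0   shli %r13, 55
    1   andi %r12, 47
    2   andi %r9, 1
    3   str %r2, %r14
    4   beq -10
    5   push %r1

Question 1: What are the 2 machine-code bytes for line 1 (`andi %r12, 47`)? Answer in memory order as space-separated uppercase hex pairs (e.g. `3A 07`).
17 2F

line 1 (andi): pack op=0x5:6|rd=12:4|imm=47:6 = 0x172f; big→ 17 2f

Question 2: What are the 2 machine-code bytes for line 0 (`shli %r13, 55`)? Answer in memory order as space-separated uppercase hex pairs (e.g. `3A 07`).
CF 77

L0: shli op=0x33:6|rd=13:4|imm=55:6 ⇒ 0xcf77 ⇒ big cf 77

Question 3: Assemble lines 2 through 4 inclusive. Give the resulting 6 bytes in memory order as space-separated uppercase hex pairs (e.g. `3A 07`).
16 41 7C B8 2F F6

2. andi fields op=0x5:6|rd=9:4|imm=1:6 → word 1641h → 16 41
3. str fields op=0x1f:6|rd=2:4|rs=14:4|pad=0:2 → word 7cb8h → 7c b8
4. beq fields op=0xb:6|imm=-10:10 → word 2ff6h → 2f f6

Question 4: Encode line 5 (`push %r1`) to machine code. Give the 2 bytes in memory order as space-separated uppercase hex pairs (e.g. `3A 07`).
20 40

L5: push op=0x8:6|rd=1:4|pad=0:6 ⇒ 0x2040 ⇒ big 20 40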